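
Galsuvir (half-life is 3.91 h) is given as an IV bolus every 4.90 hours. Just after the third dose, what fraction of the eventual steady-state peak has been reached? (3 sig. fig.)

0.926

k = ln 2 / 3.91 = 0.1773 h⁻¹
f_n = 1 − e^(−nkτ) = 1 − e^(−3 × 0.1773 × 4.90) = 1 − e^(−2.606) = 1 − 0.07383 ≈ 0.926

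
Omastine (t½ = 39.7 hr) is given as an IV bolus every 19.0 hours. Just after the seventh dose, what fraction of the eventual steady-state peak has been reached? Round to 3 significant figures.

k = ln 2 / 39.7 = 0.01746 hr⁻¹
f_n = 1 − e^(−nkτ) = 1 − e^(−7 × 0.01746 × 19.0) = 1 − e^(−2.322) = 1 − 0.09806 ≈ 0.902

0.902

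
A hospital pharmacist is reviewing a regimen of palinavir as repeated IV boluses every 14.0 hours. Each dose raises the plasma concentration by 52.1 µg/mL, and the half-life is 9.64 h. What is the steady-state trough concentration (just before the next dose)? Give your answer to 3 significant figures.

k = ln 2 / 9.64 = 0.07190 h⁻¹
Fraction remaining after one interval: e^(−kτ) = e^(−0.07190 × 14.0) = 0.3654
R = 1 / (1 − 0.3654) = 1.576
Css,max = 52.1 × 1.576 = 82.10 µg/mL
Css,min = Css,max × e^(−kτ) = 82.10 × 0.3654 ≈ 30.0 µg/mL

30.0 µg/mL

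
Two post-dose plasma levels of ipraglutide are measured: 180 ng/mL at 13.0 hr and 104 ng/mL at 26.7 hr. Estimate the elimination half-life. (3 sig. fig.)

17.3 hours

k = ln(C₁/C₂) / (t₂ − t₁) = ln(180/104) / (26.7 − 13.0)
  = 0.5486 / 13.70 = 0.04004 hr⁻¹
t½ = ln 2 / k = ln 2 / 0.04004 ≈ 17.3 hours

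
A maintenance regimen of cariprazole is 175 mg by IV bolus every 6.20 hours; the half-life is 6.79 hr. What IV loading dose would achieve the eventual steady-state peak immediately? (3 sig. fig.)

373 mg

k = ln 2 / 6.79 = 0.1021 hr⁻¹
Accumulation ratio R = 1 / (1 − e^(−kτ)) = 1 / (1 − e^(−0.1021×6.20)) = 1 / (1 − 0.5310) = 2.132
Loading dose = maintenance dose × R = 175 × 2.132 ≈ 373 mg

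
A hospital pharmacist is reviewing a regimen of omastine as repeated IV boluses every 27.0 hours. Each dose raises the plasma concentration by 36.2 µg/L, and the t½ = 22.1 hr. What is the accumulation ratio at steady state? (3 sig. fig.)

k = ln 2 / 22.1 = 0.03136 hr⁻¹
Fraction remaining after one interval: e^(−kτ) = e^(−0.03136 × 27.0) = 0.4288
R = 1 / (1 − 0.4288) = 1 / 0.5712 ≈ 1.75

1.75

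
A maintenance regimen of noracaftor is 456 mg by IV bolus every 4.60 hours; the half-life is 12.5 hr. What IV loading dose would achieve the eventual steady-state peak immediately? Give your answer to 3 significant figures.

2030 mg

k = ln 2 / 12.5 = 0.05545 hr⁻¹
Accumulation ratio R = 1 / (1 − e^(−kτ)) = 1 / (1 − e^(−0.05545×4.60)) = 1 / (1 − 0.7749) = 4.442
Loading dose = maintenance dose × R = 456 × 4.442 ≈ 2030 mg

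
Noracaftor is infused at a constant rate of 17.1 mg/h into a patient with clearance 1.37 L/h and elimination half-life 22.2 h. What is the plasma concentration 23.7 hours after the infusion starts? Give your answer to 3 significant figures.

6.53 mg/L

Css = rate / CL = 17.1 / 1.37 = 12.48 mg/L
k = ln 2 / 22.2 = 0.03122 h⁻¹
C(t) = Css (1 − e^(−kt)) = 12.48 × (1 − e^(−0.7400)) = 12.48 × 0.5229 ≈ 6.53 mg/L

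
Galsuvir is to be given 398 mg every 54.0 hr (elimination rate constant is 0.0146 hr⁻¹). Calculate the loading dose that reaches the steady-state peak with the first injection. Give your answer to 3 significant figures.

730 mg

Accumulation ratio R = 1 / (1 − e^(−kτ)) = 1 / (1 − e^(−0.01460×54.0)) = 1 / (1 − 0.4546) = 1.833
Loading dose = maintenance dose × R = 398 × 1.833 ≈ 730 mg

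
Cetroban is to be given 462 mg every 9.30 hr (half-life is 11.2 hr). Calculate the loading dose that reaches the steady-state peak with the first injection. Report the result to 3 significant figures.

1060 mg

k = ln 2 / 11.2 = 0.06189 hr⁻¹
Accumulation ratio R = 1 / (1 − e^(−kτ)) = 1 / (1 − e^(−0.06189×9.30)) = 1 / (1 − 0.5624) = 2.285
Loading dose = maintenance dose × R = 462 × 2.285 ≈ 1060 mg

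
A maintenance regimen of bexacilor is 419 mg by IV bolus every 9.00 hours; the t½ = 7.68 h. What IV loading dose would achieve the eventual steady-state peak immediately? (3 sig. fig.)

k = ln 2 / 7.68 = 0.09025 h⁻¹
Accumulation ratio R = 1 / (1 − e^(−kτ)) = 1 / (1 − e^(−0.09025×9.00)) = 1 / (1 − 0.4438) = 1.798
Loading dose = maintenance dose × R = 419 × 1.798 ≈ 753 mg

753 mg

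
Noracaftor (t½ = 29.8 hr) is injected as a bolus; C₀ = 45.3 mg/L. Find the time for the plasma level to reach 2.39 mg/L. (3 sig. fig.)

126 hours

k = ln 2 / 29.8 = 0.02326 hr⁻¹
C(t) = C₀ e^(−kt)  ⇒  t = ln(C₀/C) / k
t = ln(45.3/2.39) / 0.02326 = 2.942 / 0.02326 ≈ 126 hours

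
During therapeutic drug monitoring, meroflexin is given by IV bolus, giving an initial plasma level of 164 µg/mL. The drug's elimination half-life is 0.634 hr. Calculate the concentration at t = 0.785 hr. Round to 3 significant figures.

k = ln 2 / 0.634 = 1.093 hr⁻¹
0.785 hr is 1.238 half-lives, so C = 164 × (1/2)^1.238 = 164 × 0.4239 ≈ 69.5 µg/mL

69.5 µg/mL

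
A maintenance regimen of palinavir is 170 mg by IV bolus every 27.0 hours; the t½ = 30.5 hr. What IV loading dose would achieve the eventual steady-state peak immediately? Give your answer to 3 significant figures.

371 mg

k = ln 2 / 30.5 = 0.02273 hr⁻¹
Accumulation ratio R = 1 / (1 − e^(−kτ)) = 1 / (1 − e^(−0.02273×27.0)) = 1 / (1 − 0.5414) = 2.181
Loading dose = maintenance dose × R = 170 × 2.181 ≈ 371 mg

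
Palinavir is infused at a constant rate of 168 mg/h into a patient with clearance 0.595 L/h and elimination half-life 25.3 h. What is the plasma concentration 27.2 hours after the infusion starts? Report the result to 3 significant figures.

Css = rate / CL = 168 / 0.595 = 282.4 µg/mL
k = ln 2 / 25.3 = 0.02740 h⁻¹
C(t) = Css (1 − e^(−kt)) = 282.4 × (1 − e^(−0.7452)) = 282.4 × 0.5254 ≈ 148 µg/mL

148 µg/mL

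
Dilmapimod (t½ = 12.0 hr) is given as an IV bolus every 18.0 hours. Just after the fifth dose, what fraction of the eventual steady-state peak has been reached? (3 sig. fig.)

k = ln 2 / 12.0 = 0.05776 hr⁻¹
f_n = 1 − e^(−nkτ) = 1 − e^(−5 × 0.05776 × 18.0) = 1 − e^(−5.199) = 1 − 0.005524 ≈ 0.994

0.994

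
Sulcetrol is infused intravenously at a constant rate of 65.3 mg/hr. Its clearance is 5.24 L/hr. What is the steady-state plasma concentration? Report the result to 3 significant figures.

12.5 µg/mL

Css = infusion rate / CL = 65.3 / 5.24 ≈ 12.5 µg/mL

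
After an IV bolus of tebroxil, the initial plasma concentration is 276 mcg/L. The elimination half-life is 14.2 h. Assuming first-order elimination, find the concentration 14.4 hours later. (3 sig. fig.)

137 mcg/L

k = ln 2 / 14.2 = 0.04881 h⁻¹
14.4 h is 1.014 half-lives, so C = 276 × (1/2)^1.014 = 276 × 0.4951 ≈ 137 mcg/L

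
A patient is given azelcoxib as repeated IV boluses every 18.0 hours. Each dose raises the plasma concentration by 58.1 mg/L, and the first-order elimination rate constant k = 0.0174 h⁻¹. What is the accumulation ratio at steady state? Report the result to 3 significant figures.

Fraction remaining after one interval: e^(−kτ) = e^(−0.01740 × 18.0) = 0.7311
R = 1 / (1 − 0.7311) = 1 / 0.2689 ≈ 3.72

3.72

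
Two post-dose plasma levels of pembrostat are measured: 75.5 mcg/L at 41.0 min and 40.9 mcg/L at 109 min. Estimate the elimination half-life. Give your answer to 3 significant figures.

76.9 minutes

k = ln(C₁/C₂) / (t₂ − t₁) = ln(75.5/40.9) / (109 − 41.0)
  = 0.6130 / 68.00 = 0.009015 min⁻¹
t½ = ln 2 / k = ln 2 / 0.009015 ≈ 76.9 minutes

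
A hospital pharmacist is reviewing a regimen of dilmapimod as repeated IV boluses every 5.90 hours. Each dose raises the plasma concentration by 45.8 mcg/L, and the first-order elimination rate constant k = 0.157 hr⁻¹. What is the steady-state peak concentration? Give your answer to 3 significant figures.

75.8 mcg/L

Fraction remaining after one interval: e^(−kτ) = e^(−0.1570 × 5.90) = 0.3960
R = 1 / (1 − 0.3960) = 1.656
Css,max = 45.8 × 1.656 ≈ 75.8 mcg/L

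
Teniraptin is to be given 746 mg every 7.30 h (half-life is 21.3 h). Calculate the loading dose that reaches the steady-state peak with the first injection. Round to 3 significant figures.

3530 mg

k = ln 2 / 21.3 = 0.03254 h⁻¹
Accumulation ratio R = 1 / (1 − e^(−kτ)) = 1 / (1 − e^(−0.03254×7.30)) = 1 / (1 − 0.7886) = 4.729
Loading dose = maintenance dose × R = 746 × 4.729 ≈ 3530 mg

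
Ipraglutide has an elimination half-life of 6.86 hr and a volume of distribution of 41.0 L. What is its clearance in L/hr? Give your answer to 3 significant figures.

k = ln 2 / t½ = ln 2 / 6.86 = 0.1010 hr⁻¹
CL = k · V = 0.1010 × 41.0 ≈ 4.14 L/hr

4.14 L/hr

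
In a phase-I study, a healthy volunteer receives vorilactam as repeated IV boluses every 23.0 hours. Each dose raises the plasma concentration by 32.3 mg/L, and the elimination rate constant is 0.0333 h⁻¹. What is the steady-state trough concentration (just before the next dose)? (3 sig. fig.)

28.1 mg/L

Fraction remaining after one interval: e^(−kτ) = e^(−0.03330 × 23.0) = 0.4649
R = 1 / (1 − 0.4649) = 1.869
Css,max = 32.3 × 1.869 = 60.36 mg/L
Css,min = Css,max × e^(−kτ) = 60.36 × 0.4649 ≈ 28.1 mg/L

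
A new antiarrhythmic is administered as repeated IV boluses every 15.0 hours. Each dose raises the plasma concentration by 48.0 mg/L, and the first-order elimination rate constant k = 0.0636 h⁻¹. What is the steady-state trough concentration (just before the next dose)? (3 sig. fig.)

30.1 mg/L

Fraction remaining after one interval: e^(−kτ) = e^(−0.06360 × 15.0) = 0.3852
R = 1 / (1 − 0.3852) = 1.627
Css,max = 48.0 × 1.627 = 78.07 mg/L
Css,min = Css,max × e^(−kτ) = 78.07 × 0.3852 ≈ 30.1 mg/L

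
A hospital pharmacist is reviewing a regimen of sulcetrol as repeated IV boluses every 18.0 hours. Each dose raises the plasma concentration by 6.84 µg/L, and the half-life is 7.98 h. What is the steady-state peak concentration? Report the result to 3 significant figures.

k = ln 2 / 7.98 = 0.08686 h⁻¹
Fraction remaining after one interval: e^(−kτ) = e^(−0.08686 × 18.0) = 0.2094
R = 1 / (1 − 0.2094) = 1.265
Css,max = 6.84 × 1.265 ≈ 8.65 µg/L

8.65 µg/L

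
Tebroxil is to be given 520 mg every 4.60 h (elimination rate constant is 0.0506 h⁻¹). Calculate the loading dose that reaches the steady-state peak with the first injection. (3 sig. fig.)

Accumulation ratio R = 1 / (1 − e^(−kτ)) = 1 / (1 − e^(−0.05060×4.60)) = 1 / (1 − 0.7923) = 4.816
Loading dose = maintenance dose × R = 520 × 4.816 ≈ 2500 mg

2500 mg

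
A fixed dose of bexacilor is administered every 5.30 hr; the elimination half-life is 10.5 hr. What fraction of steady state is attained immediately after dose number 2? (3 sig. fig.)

k = ln 2 / 10.5 = 0.06601 hr⁻¹
f_n = 1 − e^(−nkτ) = 1 − e^(−2 × 0.06601 × 5.30) = 1 − e^(−0.6997) = 1 − 0.4967 ≈ 0.503

0.503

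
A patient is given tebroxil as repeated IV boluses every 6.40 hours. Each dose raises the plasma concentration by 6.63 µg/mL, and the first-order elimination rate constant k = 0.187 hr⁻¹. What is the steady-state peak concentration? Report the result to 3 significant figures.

Fraction remaining after one interval: e^(−kτ) = e^(−0.1870 × 6.40) = 0.3022
R = 1 / (1 − 0.3022) = 1.433
Css,max = 6.63 × 1.433 ≈ 9.50 µg/mL

9.50 µg/mL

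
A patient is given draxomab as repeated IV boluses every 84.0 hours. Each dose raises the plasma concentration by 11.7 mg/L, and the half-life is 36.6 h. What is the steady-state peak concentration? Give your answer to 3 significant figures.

k = ln 2 / 36.6 = 0.01894 h⁻¹
Fraction remaining after one interval: e^(−kτ) = e^(−0.01894 × 84.0) = 0.2038
R = 1 / (1 − 0.2038) = 1.256
Css,max = 11.7 × 1.256 ≈ 14.7 mg/L

14.7 mg/L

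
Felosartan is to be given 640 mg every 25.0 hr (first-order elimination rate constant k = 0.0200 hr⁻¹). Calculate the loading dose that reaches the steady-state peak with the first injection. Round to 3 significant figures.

1630 mg

Accumulation ratio R = 1 / (1 − e^(−kτ)) = 1 / (1 − e^(−0.02000×25.0)) = 1 / (1 − 0.6065) = 2.541
Loading dose = maintenance dose × R = 640 × 2.541 ≈ 1630 mg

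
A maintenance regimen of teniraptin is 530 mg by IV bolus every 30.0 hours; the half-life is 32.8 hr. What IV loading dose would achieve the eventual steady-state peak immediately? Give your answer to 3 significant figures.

k = ln 2 / 32.8 = 0.02113 hr⁻¹
Accumulation ratio R = 1 / (1 − e^(−kτ)) = 1 / (1 − e^(−0.02113×30.0)) = 1 / (1 − 0.5305) = 2.130
Loading dose = maintenance dose × R = 530 × 2.130 ≈ 1130 mg

1130 mg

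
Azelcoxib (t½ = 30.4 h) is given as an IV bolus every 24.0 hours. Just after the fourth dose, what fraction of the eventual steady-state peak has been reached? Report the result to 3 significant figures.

0.888

k = ln 2 / 30.4 = 0.02280 h⁻¹
f_n = 1 − e^(−nkτ) = 1 − e^(−4 × 0.02280 × 24.0) = 1 − e^(−2.189) = 1 − 0.1120 ≈ 0.888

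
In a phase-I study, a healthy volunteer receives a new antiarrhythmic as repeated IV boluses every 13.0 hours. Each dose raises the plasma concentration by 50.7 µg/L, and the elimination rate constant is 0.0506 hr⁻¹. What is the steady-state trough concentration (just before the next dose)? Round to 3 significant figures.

54.5 µg/L

Fraction remaining after one interval: e^(−kτ) = e^(−0.05060 × 13.0) = 0.5180
R = 1 / (1 − 0.5180) = 2.075
Css,max = 50.7 × 2.075 = 105.2 µg/L
Css,min = Css,max × e^(−kτ) = 105.2 × 0.5180 ≈ 54.5 µg/L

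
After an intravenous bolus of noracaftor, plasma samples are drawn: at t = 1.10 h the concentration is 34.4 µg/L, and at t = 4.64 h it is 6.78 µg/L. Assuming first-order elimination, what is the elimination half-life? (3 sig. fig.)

1.51 hours

k = ln(C₁/C₂) / (t₂ − t₁) = ln(34.4/6.78) / (4.64 − 1.10)
  = 1.624 / 3.540 = 0.4588 h⁻¹
t½ = ln 2 / k = ln 2 / 0.4588 ≈ 1.51 hours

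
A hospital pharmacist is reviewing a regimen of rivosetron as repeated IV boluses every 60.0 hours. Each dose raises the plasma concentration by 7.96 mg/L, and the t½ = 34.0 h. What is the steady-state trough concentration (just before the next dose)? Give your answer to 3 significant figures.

k = ln 2 / 34.0 = 0.02039 h⁻¹
Fraction remaining after one interval: e^(−kτ) = e^(−0.02039 × 60.0) = 0.2943
R = 1 / (1 − 0.2943) = 1.417
Css,max = 7.96 × 1.417 = 11.28 mg/L
Css,min = Css,max × e^(−kτ) = 11.28 × 0.2943 ≈ 3.32 mg/L

3.32 mg/L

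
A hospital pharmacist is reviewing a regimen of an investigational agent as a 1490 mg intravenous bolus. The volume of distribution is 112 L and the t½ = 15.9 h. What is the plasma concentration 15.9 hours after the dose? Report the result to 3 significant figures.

C₀ = dose / V = 1490 / 112 = 13.30 µg/mL
k = ln 2 / 15.9 = 0.04359 h⁻¹
C(t) = C₀ e^(−kt) = 13.30 × e^(−0.04359 × 15.9) = 13.30 × e^(−0.6931) = 13.30 × 0.5000 ≈ 6.65 µg/mL

6.65 µg/mL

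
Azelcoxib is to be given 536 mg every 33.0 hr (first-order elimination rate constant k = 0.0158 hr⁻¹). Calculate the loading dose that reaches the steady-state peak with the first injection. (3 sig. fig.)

1320 mg

Accumulation ratio R = 1 / (1 − e^(−kτ)) = 1 / (1 − e^(−0.01580×33.0)) = 1 / (1 − 0.5937) = 2.461
Loading dose = maintenance dose × R = 536 × 2.461 ≈ 1320 mg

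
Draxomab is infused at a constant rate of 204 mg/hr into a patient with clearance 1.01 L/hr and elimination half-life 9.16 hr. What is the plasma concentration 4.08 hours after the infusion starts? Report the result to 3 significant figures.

Css = rate / CL = 204 / 1.01 = 202.0 µg/mL
k = ln 2 / 9.16 = 0.07567 hr⁻¹
C(t) = Css (1 − e^(−kt)) = 202.0 × (1 − e^(−0.3087)) = 202.0 × 0.2656 ≈ 53.7 µg/mL

53.7 µg/mL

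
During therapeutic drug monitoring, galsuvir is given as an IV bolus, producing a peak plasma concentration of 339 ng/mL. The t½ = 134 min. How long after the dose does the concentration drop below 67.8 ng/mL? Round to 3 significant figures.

311 minutes

k = ln 2 / 134 = 0.005173 min⁻¹
C(t) = C₀ e^(−kt)  ⇒  t = ln(C₀/C) / k
t = ln(339/67.8) / 0.005173 = 1.609 / 0.005173 ≈ 311 minutes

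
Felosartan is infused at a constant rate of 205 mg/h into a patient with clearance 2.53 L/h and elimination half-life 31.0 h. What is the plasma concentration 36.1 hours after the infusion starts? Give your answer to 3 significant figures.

Css = rate / CL = 205 / 2.53 = 81.03 mg/L
k = ln 2 / 31.0 = 0.02236 h⁻¹
C(t) = Css (1 − e^(−kt)) = 81.03 × (1 − e^(−0.8072)) = 81.03 × 0.5539 ≈ 44.9 mg/L

44.9 mg/L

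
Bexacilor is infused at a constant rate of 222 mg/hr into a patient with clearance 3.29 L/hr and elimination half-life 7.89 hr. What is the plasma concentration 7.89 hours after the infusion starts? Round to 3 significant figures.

33.7 mg/L

Css = rate / CL = 222 / 3.29 = 67.48 mg/L
k = ln 2 / 7.89 = 0.08785 hr⁻¹
C(t) = Css (1 − e^(−kt)) = 67.48 × (1 − e^(−0.6931)) = 67.48 × 0.5000 ≈ 33.7 mg/L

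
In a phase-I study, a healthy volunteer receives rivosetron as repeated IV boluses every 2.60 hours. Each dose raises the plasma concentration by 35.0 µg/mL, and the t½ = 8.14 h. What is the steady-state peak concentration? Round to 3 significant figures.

176 µg/mL

k = ln 2 / 8.14 = 0.08515 h⁻¹
Fraction remaining after one interval: e^(−kτ) = e^(−0.08515 × 2.60) = 0.8014
R = 1 / (1 − 0.8014) = 5.035
Css,max = 35.0 × 5.035 ≈ 176 µg/mL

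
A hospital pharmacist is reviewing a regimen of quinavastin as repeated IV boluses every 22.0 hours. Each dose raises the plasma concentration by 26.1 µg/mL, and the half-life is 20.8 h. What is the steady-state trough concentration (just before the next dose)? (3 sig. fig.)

24.1 µg/mL

k = ln 2 / 20.8 = 0.03332 h⁻¹
Fraction remaining after one interval: e^(−kτ) = e^(−0.03332 × 22.0) = 0.4804
R = 1 / (1 − 0.4804) = 1.925
Css,max = 26.1 × 1.925 = 50.23 µg/mL
Css,min = Css,max × e^(−kτ) = 50.23 × 0.4804 ≈ 24.1 µg/mL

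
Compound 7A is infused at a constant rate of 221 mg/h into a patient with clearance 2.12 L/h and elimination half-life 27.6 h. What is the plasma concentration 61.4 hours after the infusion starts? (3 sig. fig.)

Css = rate / CL = 221 / 2.12 = 104.2 µg/mL
k = ln 2 / 27.6 = 0.02511 h⁻¹
C(t) = Css (1 − e^(−kt)) = 104.2 × (1 − e^(−1.542)) = 104.2 × 0.7860 ≈ 81.9 µg/mL

81.9 µg/mL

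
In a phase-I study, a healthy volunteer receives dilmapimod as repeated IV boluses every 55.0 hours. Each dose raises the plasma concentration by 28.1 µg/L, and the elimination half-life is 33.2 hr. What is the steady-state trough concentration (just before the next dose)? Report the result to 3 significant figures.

13.1 µg/L

k = ln 2 / 33.2 = 0.02088 hr⁻¹
Fraction remaining after one interval: e^(−kτ) = e^(−0.02088 × 55.0) = 0.3172
R = 1 / (1 − 0.3172) = 1.465
Css,max = 28.1 × 1.465 = 41.15 µg/L
Css,min = Css,max × e^(−kτ) = 41.15 × 0.3172 ≈ 13.1 µg/L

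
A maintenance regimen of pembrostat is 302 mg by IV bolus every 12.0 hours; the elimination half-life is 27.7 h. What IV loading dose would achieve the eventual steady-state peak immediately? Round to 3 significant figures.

k = ln 2 / 27.7 = 0.02502 h⁻¹
Accumulation ratio R = 1 / (1 − e^(−kτ)) = 1 / (1 − e^(−0.02502×12.0)) = 1 / (1 − 0.7406) = 3.855
Loading dose = maintenance dose × R = 302 × 3.855 ≈ 1160 mg

1160 mg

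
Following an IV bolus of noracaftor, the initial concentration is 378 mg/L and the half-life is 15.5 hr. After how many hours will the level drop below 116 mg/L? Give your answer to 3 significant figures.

k = ln 2 / 15.5 = 0.04472 hr⁻¹
C(t) = C₀ e^(−kt)  ⇒  t = ln(C₀/C) / k
t = ln(378/116) / 0.04472 = 1.181 / 0.04472 ≈ 26.4 hours

26.4 hours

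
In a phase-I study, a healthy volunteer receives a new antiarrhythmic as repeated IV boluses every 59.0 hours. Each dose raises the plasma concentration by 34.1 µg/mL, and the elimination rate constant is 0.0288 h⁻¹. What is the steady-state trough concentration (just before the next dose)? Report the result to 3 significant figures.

Fraction remaining after one interval: e^(−kτ) = e^(−0.02880 × 59.0) = 0.1828
R = 1 / (1 − 0.1828) = 1.224
Css,max = 34.1 × 1.224 = 41.73 µg/mL
Css,min = Css,max × e^(−kτ) = 41.73 × 0.1828 ≈ 7.63 µg/mL

7.63 µg/mL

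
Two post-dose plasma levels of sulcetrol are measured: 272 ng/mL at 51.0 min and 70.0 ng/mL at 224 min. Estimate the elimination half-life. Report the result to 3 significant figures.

88.3 minutes

k = ln(C₁/C₂) / (t₂ − t₁) = ln(272/70.0) / (224 − 51.0)
  = 1.357 / 173.0 = 0.007846 min⁻¹
t½ = ln 2 / k = ln 2 / 0.007846 ≈ 88.3 minutes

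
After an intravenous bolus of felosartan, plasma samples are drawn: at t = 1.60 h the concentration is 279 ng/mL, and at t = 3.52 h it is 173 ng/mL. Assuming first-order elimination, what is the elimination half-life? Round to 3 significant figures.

k = ln(C₁/C₂) / (t₂ − t₁) = ln(279/173) / (3.52 − 1.60)
  = 0.4779 / 1.920 = 0.2489 h⁻¹
t½ = ln 2 / k = ln 2 / 0.2489 ≈ 2.78 hours

2.78 hours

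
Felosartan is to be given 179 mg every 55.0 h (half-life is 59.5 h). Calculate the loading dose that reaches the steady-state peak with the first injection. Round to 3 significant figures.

378 mg

k = ln 2 / 59.5 = 0.01165 h⁻¹
Accumulation ratio R = 1 / (1 − e^(−kτ)) = 1 / (1 − e^(−0.01165×55.0)) = 1 / (1 − 0.5269) = 2.114
Loading dose = maintenance dose × R = 179 × 2.114 ≈ 378 mg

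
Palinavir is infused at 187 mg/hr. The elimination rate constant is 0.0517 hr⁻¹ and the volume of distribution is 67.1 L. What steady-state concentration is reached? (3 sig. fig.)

CL = k · V = 0.0517 × 67.1 = 3.469 L/hr
Css = rate / CL = 187 / 3.469 ≈ 53.9 mg/L

53.9 mg/L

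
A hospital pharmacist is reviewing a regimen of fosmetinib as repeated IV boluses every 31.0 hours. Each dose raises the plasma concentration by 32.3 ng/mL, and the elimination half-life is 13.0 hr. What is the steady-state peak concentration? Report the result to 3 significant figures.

k = ln 2 / 13.0 = 0.05332 hr⁻¹
Fraction remaining after one interval: e^(−kτ) = e^(−0.05332 × 31.0) = 0.1915
R = 1 / (1 − 0.1915) = 1.237
Css,max = 32.3 × 1.237 ≈ 40.0 ng/mL

40.0 ng/mL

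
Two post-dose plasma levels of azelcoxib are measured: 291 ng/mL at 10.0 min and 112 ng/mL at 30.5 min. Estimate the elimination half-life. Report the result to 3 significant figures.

k = ln(C₁/C₂) / (t₂ − t₁) = ln(291/112) / (30.5 − 10.0)
  = 0.9548 / 20.50 = 0.04658 min⁻¹
t½ = ln 2 / k = ln 2 / 0.04658 ≈ 14.9 minutes

14.9 minutes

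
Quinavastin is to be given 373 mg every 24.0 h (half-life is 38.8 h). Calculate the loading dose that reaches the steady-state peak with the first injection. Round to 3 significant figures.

1070 mg

k = ln 2 / 38.8 = 0.01786 h⁻¹
Accumulation ratio R = 1 / (1 − e^(−kτ)) = 1 / (1 − e^(−0.01786×24.0)) = 1 / (1 − 0.6513) = 2.868
Loading dose = maintenance dose × R = 373 × 2.868 ≈ 1070 mg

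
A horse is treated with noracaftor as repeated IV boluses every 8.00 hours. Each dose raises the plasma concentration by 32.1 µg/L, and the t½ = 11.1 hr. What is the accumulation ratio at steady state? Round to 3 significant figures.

k = ln 2 / 11.1 = 0.06245 hr⁻¹
Fraction remaining after one interval: e^(−kτ) = e^(−0.06245 × 8.00) = 0.6068
R = 1 / (1 − 0.6068) = 1 / 0.3932 ≈ 2.54

2.54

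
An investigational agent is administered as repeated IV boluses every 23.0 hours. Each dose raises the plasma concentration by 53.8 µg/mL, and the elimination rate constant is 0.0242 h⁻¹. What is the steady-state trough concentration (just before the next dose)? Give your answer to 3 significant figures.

72.2 µg/mL

Fraction remaining after one interval: e^(−kτ) = e^(−0.02420 × 23.0) = 0.5732
R = 1 / (1 − 0.5732) = 2.343
Css,max = 53.8 × 2.343 = 126.0 µg/mL
Css,min = Css,max × e^(−kτ) = 126.0 × 0.5732 ≈ 72.2 µg/mL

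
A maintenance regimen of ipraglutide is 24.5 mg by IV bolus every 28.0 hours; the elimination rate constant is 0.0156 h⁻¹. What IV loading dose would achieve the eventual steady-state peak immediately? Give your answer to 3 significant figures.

69.2 mg

Accumulation ratio R = 1 / (1 − e^(−kτ)) = 1 / (1 − e^(−0.01560×28.0)) = 1 / (1 − 0.6461) = 2.826
Loading dose = maintenance dose × R = 24.5 × 2.826 ≈ 69.2 mg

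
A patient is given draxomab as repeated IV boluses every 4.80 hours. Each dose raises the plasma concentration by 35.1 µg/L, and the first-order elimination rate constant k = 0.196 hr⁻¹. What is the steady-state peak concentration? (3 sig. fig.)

57.6 µg/L

Fraction remaining after one interval: e^(−kτ) = e^(−0.1960 × 4.80) = 0.3903
R = 1 / (1 − 0.3903) = 1.640
Css,max = 35.1 × 1.640 ≈ 57.6 µg/L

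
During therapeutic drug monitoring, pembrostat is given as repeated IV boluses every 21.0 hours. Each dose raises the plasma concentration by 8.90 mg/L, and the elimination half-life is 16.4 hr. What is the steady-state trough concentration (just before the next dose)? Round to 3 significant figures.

6.23 mg/L

k = ln 2 / 16.4 = 0.04227 hr⁻¹
Fraction remaining after one interval: e^(−kτ) = e^(−0.04227 × 21.0) = 0.4117
R = 1 / (1 − 0.4117) = 1.700
Css,max = 8.90 × 1.700 = 15.13 mg/L
Css,min = Css,max × e^(−kτ) = 15.13 × 0.4117 ≈ 6.23 mg/L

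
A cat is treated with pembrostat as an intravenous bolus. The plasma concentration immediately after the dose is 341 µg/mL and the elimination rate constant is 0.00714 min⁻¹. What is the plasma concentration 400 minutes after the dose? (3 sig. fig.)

19.6 µg/mL

C(t) = C₀ e^(−kt) = 341 × e^(−0.007140 × 400) = 341 × e^(−2.856) = 341 × 0.05750 ≈ 19.6 µg/mL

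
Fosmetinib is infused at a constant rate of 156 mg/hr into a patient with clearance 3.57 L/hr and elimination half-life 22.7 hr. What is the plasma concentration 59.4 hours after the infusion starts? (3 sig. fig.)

36.6 µg/mL

Css = rate / CL = 156 / 3.57 = 43.70 µg/mL
k = ln 2 / 22.7 = 0.03054 hr⁻¹
C(t) = Css (1 − e^(−kt)) = 43.70 × (1 − e^(−1.814)) = 43.70 × 0.8370 ≈ 36.6 µg/mL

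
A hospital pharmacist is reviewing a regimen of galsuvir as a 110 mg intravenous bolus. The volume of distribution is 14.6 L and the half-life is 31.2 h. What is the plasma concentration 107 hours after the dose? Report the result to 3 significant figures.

0.699 mg/L

C₀ = dose / V = 110 / 14.6 = 7.534 mg/L
k = ln 2 / 31.2 = 0.02222 h⁻¹
C(t) = C₀ e^(−kt) = 7.534 × e^(−0.02222 × 107) = 7.534 × e^(−2.377) = 7.534 × 0.09282 ≈ 0.699 mg/L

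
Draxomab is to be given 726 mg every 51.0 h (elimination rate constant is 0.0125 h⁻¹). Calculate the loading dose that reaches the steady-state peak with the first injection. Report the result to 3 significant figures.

Accumulation ratio R = 1 / (1 − e^(−kτ)) = 1 / (1 − e^(−0.01250×51.0)) = 1 / (1 − 0.5286) = 2.121
Loading dose = maintenance dose × R = 726 × 2.121 ≈ 1540 mg

1540 mg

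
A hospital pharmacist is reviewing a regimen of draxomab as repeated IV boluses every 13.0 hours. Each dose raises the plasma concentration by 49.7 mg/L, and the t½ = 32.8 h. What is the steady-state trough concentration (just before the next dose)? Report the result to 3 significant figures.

k = ln 2 / 32.8 = 0.02113 h⁻¹
Fraction remaining after one interval: e^(−kτ) = e^(−0.02113 × 13.0) = 0.7598
R = 1 / (1 − 0.7598) = 4.163
Css,max = 49.7 × 4.163 = 206.9 mg/L
Css,min = Css,max × e^(−kτ) = 206.9 × 0.7598 ≈ 157 mg/L

157 mg/L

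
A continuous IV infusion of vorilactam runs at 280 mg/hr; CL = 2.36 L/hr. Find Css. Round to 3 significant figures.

Css = infusion rate / CL = 280 / 2.36 ≈ 119 µg/mL

119 µg/mL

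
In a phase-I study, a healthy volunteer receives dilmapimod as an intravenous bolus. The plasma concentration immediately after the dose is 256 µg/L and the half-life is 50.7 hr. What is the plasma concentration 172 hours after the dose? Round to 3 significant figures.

k = ln 2 / 50.7 = 0.01367 hr⁻¹
C(t) = C₀ e^(−kt) = 256 × e^(−0.01367 × 172) = 256 × e^(−2.352) = 256 × 0.09523 ≈ 24.4 µg/L

24.4 µg/L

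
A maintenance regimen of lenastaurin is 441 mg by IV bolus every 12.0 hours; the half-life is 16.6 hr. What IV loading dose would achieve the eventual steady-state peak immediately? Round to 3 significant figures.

k = ln 2 / 16.6 = 0.04176 hr⁻¹
Accumulation ratio R = 1 / (1 − e^(−kτ)) = 1 / (1 − e^(−0.04176×12.0)) = 1 / (1 − 0.6059) = 2.537
Loading dose = maintenance dose × R = 441 × 2.537 ≈ 1120 mg

1120 mg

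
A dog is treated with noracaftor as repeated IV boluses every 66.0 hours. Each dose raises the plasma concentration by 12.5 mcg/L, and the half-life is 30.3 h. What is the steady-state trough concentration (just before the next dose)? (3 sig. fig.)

k = ln 2 / 30.3 = 0.02288 h⁻¹
Fraction remaining after one interval: e^(−kτ) = e^(−0.02288 × 66.0) = 0.2209
R = 1 / (1 − 0.2209) = 1.284
Css,max = 12.5 × 1.284 = 16.05 mcg/L
Css,min = Css,max × e^(−kτ) = 16.05 × 0.2209 ≈ 3.55 mcg/L

3.55 mcg/L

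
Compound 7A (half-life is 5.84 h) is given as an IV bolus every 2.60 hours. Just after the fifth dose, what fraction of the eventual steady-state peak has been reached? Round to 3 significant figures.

k = ln 2 / 5.84 = 0.1187 h⁻¹
f_n = 1 − e^(−nkτ) = 1 − e^(−5 × 0.1187 × 2.60) = 1 − e^(−1.543) = 1 − 0.2137 ≈ 0.786

0.786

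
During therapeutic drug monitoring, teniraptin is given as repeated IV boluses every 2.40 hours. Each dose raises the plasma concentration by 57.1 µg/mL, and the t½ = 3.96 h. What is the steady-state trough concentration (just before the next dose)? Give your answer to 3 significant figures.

109 µg/mL

k = ln 2 / 3.96 = 0.1750 h⁻¹
Fraction remaining after one interval: e^(−kτ) = e^(−0.1750 × 2.40) = 0.6570
R = 1 / (1 − 0.6570) = 2.915
Css,max = 57.1 × 2.915 = 166.5 µg/mL
Css,min = Css,max × e^(−kτ) = 166.5 × 0.6570 ≈ 109 µg/mL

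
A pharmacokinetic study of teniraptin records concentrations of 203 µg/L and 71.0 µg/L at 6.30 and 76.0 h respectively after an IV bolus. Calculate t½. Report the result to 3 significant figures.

k = ln(C₁/C₂) / (t₂ − t₁) = ln(203/71.0) / (76.0 − 6.30)
  = 1.051 / 69.70 = 0.01507 h⁻¹
t½ = ln 2 / k = ln 2 / 0.01507 ≈ 46.0 hours

46.0 hours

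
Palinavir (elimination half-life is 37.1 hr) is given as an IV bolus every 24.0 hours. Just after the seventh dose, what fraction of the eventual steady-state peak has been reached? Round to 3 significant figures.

k = ln 2 / 37.1 = 0.01868 hr⁻¹
f_n = 1 − e^(−nkτ) = 1 − e^(−7 × 0.01868 × 24.0) = 1 − e^(−3.139) = 1 − 0.04334 ≈ 0.957

0.957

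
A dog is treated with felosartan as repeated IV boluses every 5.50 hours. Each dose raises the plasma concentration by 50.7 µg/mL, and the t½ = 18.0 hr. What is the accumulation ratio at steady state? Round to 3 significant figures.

k = ln 2 / 18.0 = 0.03851 hr⁻¹
Fraction remaining after one interval: e^(−kτ) = e^(−0.03851 × 5.50) = 0.8091
R = 1 / (1 − 0.8091) = 1 / 0.1909 ≈ 5.24

5.24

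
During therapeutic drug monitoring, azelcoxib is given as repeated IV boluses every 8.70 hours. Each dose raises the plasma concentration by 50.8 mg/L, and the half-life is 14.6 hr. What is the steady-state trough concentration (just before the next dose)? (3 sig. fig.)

99.3 mg/L

k = ln 2 / 14.6 = 0.04748 hr⁻¹
Fraction remaining after one interval: e^(−kτ) = e^(−0.04748 × 8.70) = 0.6616
R = 1 / (1 − 0.6616) = 2.955
Css,max = 50.8 × 2.955 = 150.1 mg/L
Css,min = Css,max × e^(−kτ) = 150.1 × 0.6616 ≈ 99.3 mg/L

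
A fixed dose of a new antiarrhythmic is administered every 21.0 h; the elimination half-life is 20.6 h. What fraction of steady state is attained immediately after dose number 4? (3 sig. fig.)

0.941

k = ln 2 / 20.6 = 0.03365 h⁻¹
f_n = 1 − e^(−nkτ) = 1 − e^(−4 × 0.03365 × 21.0) = 1 − e^(−2.826) = 1 − 0.05922 ≈ 0.941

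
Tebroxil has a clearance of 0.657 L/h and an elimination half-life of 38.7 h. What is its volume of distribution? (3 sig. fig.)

k = ln 2 / t½ = ln 2 / 38.7 = 0.01791 h⁻¹
V = CL / k = 0.657 / 0.01791 ≈ 36.7 L

36.7 L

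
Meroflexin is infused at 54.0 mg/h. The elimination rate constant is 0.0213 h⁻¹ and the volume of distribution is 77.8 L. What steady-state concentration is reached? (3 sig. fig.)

32.6 mg/L

CL = k · V = 0.0213 × 77.8 = 1.657 L/h
Css = rate / CL = 54.0 / 1.657 ≈ 32.6 mg/L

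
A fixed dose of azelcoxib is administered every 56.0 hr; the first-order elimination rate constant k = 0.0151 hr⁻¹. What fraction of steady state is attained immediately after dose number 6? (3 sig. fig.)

f_n = 1 − e^(−nkτ) = 1 − e^(−6 × 0.01510 × 56.0) = 1 − e^(−5.074) = 1 − 0.006260 ≈ 0.994

0.994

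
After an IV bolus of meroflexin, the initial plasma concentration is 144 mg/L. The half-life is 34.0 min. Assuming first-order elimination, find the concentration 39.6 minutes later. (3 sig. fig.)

k = ln 2 / 34.0 = 0.02039 min⁻¹
39.6 min is 1.165 half-lives, so C = 144 × (1/2)^1.165 = 144 × 0.4461 ≈ 64.2 mg/L

64.2 mg/L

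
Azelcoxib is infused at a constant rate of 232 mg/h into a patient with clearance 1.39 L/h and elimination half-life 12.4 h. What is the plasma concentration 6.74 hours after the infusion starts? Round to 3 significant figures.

Css = rate / CL = 232 / 1.39 = 166.9 µg/mL
k = ln 2 / 12.4 = 0.05590 h⁻¹
C(t) = Css (1 − e^(−kt)) = 166.9 × (1 − e^(−0.3768)) = 166.9 × 0.3139 ≈ 52.4 µg/mL

52.4 µg/mL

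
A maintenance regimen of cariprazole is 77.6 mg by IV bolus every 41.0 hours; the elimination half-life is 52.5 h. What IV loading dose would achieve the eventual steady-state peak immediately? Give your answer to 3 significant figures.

186 mg

k = ln 2 / 52.5 = 0.01320 h⁻¹
Accumulation ratio R = 1 / (1 − e^(−kτ)) = 1 / (1 − e^(−0.01320×41.0)) = 1 / (1 − 0.5820) = 2.392
Loading dose = maintenance dose × R = 77.6 × 2.392 ≈ 186 mg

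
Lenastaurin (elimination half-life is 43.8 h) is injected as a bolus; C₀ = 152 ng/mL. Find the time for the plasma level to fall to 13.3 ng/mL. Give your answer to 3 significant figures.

154 hours

k = ln 2 / 43.8 = 0.01583 h⁻¹
C(t) = C₀ e^(−kt)  ⇒  t = ln(C₀/C) / k
t = ln(152/13.3) / 0.01583 = 2.436 / 0.01583 ≈ 154 hours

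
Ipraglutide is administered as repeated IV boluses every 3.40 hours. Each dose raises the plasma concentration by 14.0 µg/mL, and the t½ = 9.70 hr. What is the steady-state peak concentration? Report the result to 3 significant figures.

k = ln 2 / 9.70 = 0.07146 hr⁻¹
Fraction remaining after one interval: e^(−kτ) = e^(−0.07146 × 3.40) = 0.7843
R = 1 / (1 − 0.7843) = 4.636
Css,max = 14.0 × 4.636 ≈ 64.9 µg/mL

64.9 µg/mL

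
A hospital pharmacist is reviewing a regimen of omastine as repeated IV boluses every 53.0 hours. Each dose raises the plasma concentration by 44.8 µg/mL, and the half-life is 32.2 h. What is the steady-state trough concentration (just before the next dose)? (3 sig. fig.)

k = ln 2 / 32.2 = 0.02153 h⁻¹
Fraction remaining after one interval: e^(−kτ) = e^(−0.02153 × 53.0) = 0.3195
R = 1 / (1 − 0.3195) = 1.470
Css,max = 44.8 × 1.470 = 65.84 µg/mL
Css,min = Css,max × e^(−kτ) = 65.84 × 0.3195 ≈ 21.0 µg/mL

21.0 µg/mL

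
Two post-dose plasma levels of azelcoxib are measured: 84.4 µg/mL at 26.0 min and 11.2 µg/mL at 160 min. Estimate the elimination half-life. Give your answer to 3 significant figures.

46.0 minutes

k = ln(C₁/C₂) / (t₂ − t₁) = ln(84.4/11.2) / (160 − 26.0)
  = 2.020 / 134.0 = 0.01507 min⁻¹
t½ = ln 2 / k = ln 2 / 0.01507 ≈ 46.0 minutes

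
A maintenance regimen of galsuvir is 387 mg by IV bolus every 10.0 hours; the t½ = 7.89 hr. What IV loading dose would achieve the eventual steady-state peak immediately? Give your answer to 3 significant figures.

662 mg

k = ln 2 / 7.89 = 0.08785 hr⁻¹
Accumulation ratio R = 1 / (1 − e^(−kτ)) = 1 / (1 − e^(−0.08785×10.0)) = 1 / (1 − 0.4154) = 1.711
Loading dose = maintenance dose × R = 387 × 1.711 ≈ 662 mg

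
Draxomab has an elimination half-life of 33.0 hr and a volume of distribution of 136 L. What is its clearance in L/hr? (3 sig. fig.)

2.86 L/hr

k = ln 2 / t½ = ln 2 / 33.0 = 0.02100 hr⁻¹
CL = k · V = 0.02100 × 136 ≈ 2.86 L/hr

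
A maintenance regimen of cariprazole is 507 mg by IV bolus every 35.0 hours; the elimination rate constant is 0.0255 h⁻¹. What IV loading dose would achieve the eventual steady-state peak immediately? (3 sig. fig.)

Accumulation ratio R = 1 / (1 − e^(−kτ)) = 1 / (1 − e^(−0.02550×35.0)) = 1 / (1 − 0.4096) = 1.694
Loading dose = maintenance dose × R = 507 × 1.694 ≈ 859 mg

859 mg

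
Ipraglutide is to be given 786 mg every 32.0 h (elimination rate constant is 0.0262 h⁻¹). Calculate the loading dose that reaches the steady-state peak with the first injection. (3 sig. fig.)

1380 mg

Accumulation ratio R = 1 / (1 − e^(−kτ)) = 1 / (1 − e^(−0.02620×32.0)) = 1 / (1 − 0.4324) = 1.762
Loading dose = maintenance dose × R = 786 × 1.762 ≈ 1380 mg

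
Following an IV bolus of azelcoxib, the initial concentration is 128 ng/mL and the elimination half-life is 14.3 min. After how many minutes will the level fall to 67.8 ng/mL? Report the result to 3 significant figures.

13.1 minutes

k = ln 2 / 14.3 = 0.04847 min⁻¹
C(t) = C₀ e^(−kt)  ⇒  t = ln(C₀/C) / k
t = ln(128/67.8) / 0.04847 = 0.6355 / 0.04847 ≈ 13.1 minutes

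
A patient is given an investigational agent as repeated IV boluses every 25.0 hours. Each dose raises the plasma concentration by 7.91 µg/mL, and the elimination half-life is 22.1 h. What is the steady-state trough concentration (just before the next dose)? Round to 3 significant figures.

6.64 µg/mL

k = ln 2 / 22.1 = 0.03136 h⁻¹
Fraction remaining after one interval: e^(−kτ) = e^(−0.03136 × 25.0) = 0.4565
R = 1 / (1 − 0.4565) = 1.840
Css,max = 7.91 × 1.840 = 14.55 µg/mL
Css,min = Css,max × e^(−kτ) = 14.55 × 0.4565 ≈ 6.64 µg/mL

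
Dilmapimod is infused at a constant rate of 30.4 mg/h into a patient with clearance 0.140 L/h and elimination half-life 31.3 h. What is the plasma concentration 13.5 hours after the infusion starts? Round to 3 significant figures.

56.1 µg/mL

Css = rate / CL = 30.4 / 0.140 = 217.1 µg/mL
k = ln 2 / 31.3 = 0.02215 h⁻¹
C(t) = Css (1 − e^(−kt)) = 217.1 × (1 − e^(−0.2990)) = 217.1 × 0.2584 ≈ 56.1 µg/mL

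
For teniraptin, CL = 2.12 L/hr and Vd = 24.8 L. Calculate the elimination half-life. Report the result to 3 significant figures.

8.11 hours

k = CL / V = 2.12 / 24.8 = 0.08548 hr⁻¹
t½ = ln 2 / k = ln 2 / 0.08548 ≈ 8.11 hours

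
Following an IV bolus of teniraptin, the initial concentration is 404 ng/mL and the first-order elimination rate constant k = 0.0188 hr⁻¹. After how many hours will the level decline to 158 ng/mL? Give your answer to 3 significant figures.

49.9 hours

C(t) = C₀ e^(−kt)  ⇒  t = ln(C₀/C) / k
t = ln(404/158) / 0.01880 = 0.9388 / 0.01880 ≈ 49.9 hours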